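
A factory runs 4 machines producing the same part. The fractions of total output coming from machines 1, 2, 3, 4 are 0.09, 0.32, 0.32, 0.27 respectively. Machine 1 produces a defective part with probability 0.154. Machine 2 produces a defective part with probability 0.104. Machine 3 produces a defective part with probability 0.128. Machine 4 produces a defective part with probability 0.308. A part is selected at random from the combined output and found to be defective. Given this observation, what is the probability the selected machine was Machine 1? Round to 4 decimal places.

Posterior probability ≈ 0.0809

Tabulate prior·likelihood by source: [1] prior 0.09, lik 0.154, product 0.01386; [2] prior 0.32, lik 0.104, product 0.03328; [3] prior 0.32, lik 0.128, product 0.04096; [4] prior 0.27, lik 0.308, product 0.08316.
Normalizing constant = 0.17126; the posterior for Machine 1 is its product over the sum, 0.01386/0.17126 = 0.0809.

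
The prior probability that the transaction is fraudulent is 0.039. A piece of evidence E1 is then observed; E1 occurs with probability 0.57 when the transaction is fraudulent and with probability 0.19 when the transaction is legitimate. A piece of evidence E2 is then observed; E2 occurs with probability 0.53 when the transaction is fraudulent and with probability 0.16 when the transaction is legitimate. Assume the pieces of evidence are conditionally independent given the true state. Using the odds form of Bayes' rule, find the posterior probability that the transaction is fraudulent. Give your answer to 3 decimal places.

Posterior probability ≈ 0.287

Prior odds = 0.039/(1−0.039) = 0.040583.
Likelihood ratio for E1 = 0.57/0.19 = 3.0000.
Likelihood ratio for E2 = 0.53/0.16 = 3.3125.
Posterior odds = prior odds × LR₁ × LR₂ = 0.40329.
Posterior probability = odds/(1+odds) = 0.40329/1.4033 = 0.287.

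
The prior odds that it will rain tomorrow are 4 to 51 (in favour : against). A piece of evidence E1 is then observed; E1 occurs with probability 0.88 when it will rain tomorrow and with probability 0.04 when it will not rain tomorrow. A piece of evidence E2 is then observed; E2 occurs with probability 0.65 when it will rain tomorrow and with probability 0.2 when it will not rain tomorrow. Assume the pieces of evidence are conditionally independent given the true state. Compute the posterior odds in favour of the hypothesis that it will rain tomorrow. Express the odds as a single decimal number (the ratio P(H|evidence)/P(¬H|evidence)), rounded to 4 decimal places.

Prior odds = 4/51 = 0.078431. In log-odds, ln(0.078431) = -2.5455.
Add log likelihood ratios: ln(22.000) + ln(3.2500) = 4.2697.
Posterior log-odds = 1.7242, so posterior odds = exp(1.7242) = 5.6078.

Posterior odds ≈ 5.6078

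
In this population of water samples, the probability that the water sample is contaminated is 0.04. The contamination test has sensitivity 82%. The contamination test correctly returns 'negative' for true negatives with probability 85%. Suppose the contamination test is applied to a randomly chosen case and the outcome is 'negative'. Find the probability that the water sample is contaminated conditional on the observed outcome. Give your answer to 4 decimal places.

Write H for 'the water sample is contaminated'. Prior odds H:¬H = 0.04/0.96 = 0.041667. For the 'negative' outcome, the likelihood ratio is 0.18/0.85 = 0.21176.
Posterior odds = 0.041667 × 0.21176 = 0.0088235, so P(H|E) = 0.0088235/(1+0.0088235) = 0.0087.

P(H | E) ≈ 0.0087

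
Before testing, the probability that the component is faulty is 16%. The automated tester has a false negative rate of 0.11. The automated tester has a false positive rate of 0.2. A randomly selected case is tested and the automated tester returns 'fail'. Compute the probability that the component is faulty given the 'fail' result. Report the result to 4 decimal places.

P(H | E) ≈ 0.4588

Write H for 'the component is faulty'. Prior odds H:¬H = 0.16/0.84 = 0.19048. For the 'fail' outcome, the likelihood ratio is 0.89/0.2 = 4.4500.
Posterior odds = 0.19048 × 4.4500 = 0.84762, so P(H|E) = 0.84762/(1+0.84762) = 0.4588.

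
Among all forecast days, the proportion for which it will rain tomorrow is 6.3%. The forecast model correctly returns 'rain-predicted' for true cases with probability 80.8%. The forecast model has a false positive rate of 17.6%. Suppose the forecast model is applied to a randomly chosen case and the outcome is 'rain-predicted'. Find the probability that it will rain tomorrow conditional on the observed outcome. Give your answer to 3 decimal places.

Write H for 'it will rain tomorrow'. Prior odds H:¬H = 0.063/0.937 = 0.067236. For the 'rain-predicted' outcome, the likelihood ratio is 0.808/0.176 = 4.5909.
Posterior odds = 0.067236 × 4.5909 = 0.30867, so P(H|E) = 0.30867/(1+0.30867) = 0.236.

P(H | E) ≈ 0.236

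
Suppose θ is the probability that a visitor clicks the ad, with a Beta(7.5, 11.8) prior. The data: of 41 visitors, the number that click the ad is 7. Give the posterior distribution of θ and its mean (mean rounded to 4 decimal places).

Posterior: Beta(14.5, 45.8); mean ≈ 0.2405

The binomial likelihood is conjugate to the Beta prior: with 7 successes and 34 failures, the posterior is Beta(7.5+7, 11.8+34) = Beta(14.5, 45.8).
E[θ | data] = 14.5/(14.5+45.8) = 0.2405.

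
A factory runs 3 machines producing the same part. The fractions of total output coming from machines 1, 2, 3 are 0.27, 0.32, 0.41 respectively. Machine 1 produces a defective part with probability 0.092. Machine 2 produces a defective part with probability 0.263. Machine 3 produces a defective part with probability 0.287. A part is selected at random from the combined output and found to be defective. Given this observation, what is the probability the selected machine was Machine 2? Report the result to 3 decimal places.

Posterior probability ≈ 0.371

P(defective|M1) = 0.092; P(defective|M2) = 0.263; P(defective|M3) = 0.287.
Prior × likelihood for each source: 0.27·0.092=0.02484, 0.32·0.263=0.08416, 0.41·0.287=0.1177. Summing gives P(defective) = 0.22667.
P(Machine 2 | defective) = 0.08416 / 0.22667 = 0.371.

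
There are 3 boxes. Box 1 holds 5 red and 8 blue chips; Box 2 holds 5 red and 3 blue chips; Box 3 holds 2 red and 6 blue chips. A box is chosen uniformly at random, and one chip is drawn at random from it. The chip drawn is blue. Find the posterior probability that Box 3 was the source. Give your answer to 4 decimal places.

Tabulate prior·likelihood by source: [1] prior 0.333333, lik 0.6154, product 0.2051; [2] prior 0.333333, lik 0.375, product 0.1250; [3] prior 0.333333, lik 0.75, product 0.2500.
Normalizing constant = 0.58013; the posterior for Box 3 is its product over the sum, 0.2500/0.58013 = 0.4309.

Posterior probability ≈ 0.4309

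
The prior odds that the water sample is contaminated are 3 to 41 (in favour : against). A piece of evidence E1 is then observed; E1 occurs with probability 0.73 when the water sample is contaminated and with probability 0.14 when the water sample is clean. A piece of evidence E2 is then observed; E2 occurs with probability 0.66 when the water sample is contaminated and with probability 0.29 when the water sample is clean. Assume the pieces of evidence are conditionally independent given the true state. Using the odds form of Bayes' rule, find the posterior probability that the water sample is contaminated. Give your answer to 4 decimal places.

Prior odds = 3/41 = 0.073171.
Likelihood ratio for E1 = 0.73/0.14 = 5.2143.
Likelihood ratio for E2 = 0.66/0.29 = 2.2759.
Posterior odds = prior odds × LR₁ × LR₂ = 0.86832.
Posterior probability = odds/(1+odds) = 0.86832/1.8683 = 0.4648.

Posterior probability ≈ 0.4648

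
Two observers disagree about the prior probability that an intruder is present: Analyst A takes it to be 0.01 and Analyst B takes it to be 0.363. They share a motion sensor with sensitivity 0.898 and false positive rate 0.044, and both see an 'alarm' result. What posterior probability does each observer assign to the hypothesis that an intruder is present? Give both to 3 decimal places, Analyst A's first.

P('+'|H) = 0.898, P('+'|¬H) = 0.044.
Analyst A: numerator 0.898·0.01 = 0.0089800; evidence = 0.0089800+0.044·0.99 = 0.052540; posterior = 0.171.
Analyst B: numerator 0.898·0.363 = 0.32597; evidence = 0.32597+0.044·0.637 = 0.35400; posterior = 0.921.

Analyst A: 0.171; Analyst B: 0.921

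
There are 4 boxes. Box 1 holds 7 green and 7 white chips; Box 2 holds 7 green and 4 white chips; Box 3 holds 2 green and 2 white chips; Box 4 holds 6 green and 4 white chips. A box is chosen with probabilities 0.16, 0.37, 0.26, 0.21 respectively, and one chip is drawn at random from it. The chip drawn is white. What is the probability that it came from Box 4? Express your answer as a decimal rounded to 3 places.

P(white|Box 1) = 0.5; P(white|Box 2) = 0.3636; P(white|Box 3) = 0.5; P(white|Box 4) = 0.4.
Prior × likelihood for each source: 0.16·0.5=0.08000, 0.37·0.3636=0.1345, 0.26·0.5=0.1300, 0.21·0.4=0.08400. Summing gives P(white) = 0.42855.
P(Box 4 | white) = 0.08400 / 0.42855 = 0.196.

Posterior probability ≈ 0.196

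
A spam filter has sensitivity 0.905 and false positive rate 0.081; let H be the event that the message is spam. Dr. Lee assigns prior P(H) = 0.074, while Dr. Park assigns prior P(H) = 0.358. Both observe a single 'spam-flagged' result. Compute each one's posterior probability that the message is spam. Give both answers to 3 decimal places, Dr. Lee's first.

The likelihood ratio for a 'spam-flagged' result is 0.905/0.081 = 11.173.
Dr. Lee: prior odds 0.074/0.926 = 0.079914; posterior odds 0.89286; posterior probability 0.472.
Dr. Park: prior odds 0.358/0.642 = 0.55763; posterior odds 6.2303; posterior probability 0.862.

Dr. Lee: 0.472; Dr. Park: 0.862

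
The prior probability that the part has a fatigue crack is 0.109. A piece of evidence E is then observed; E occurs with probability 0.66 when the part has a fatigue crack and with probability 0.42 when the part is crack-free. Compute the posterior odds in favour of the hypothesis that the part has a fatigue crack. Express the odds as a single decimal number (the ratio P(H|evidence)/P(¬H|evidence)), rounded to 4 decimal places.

Posterior odds ≈ 0.1922

Prior odds = 0.109/(1−0.109) = 0.12233. In log-odds, ln(0.12233) = -2.1010.
Add log likelihood ratio: ln(1.5714) = 0.45199.
Posterior log-odds = -1.6490, so posterior odds = exp(-1.6490) = 0.19224.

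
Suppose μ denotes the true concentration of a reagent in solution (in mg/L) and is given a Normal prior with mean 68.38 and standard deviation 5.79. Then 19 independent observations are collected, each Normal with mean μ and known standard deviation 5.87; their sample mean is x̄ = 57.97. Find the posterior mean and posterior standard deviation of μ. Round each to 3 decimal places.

Posterior mean ≈ 58.504; posterior SD ≈ 1.312

With known σ, the Normal prior is conjugate. Weight on the data is w = (n/σ²)/(n/σ² + 1/τ₀²) = 0.551414/(0.551414+0.0298293) = 0.94868.
Posterior mean = w·x̄ + (1−w)·μ₀ = 0.94868·57.97 + 0.051320·68.38 = 58.504. Posterior variance = 1/(0.551414+0.0298293) = 1.72045, so SD = 1.312.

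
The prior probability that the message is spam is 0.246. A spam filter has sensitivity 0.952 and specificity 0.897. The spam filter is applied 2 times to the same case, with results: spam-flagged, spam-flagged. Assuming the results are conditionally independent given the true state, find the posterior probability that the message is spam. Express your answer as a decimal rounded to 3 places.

Posterior P(H) ≈ 0.965

With H the event that the message is spam, the joint likelihood of the observed sequence is P(data|H) = 0.952·0.952 = 0.90630 and P(data|¬H) = 0.103·0.103 = 0.010609.
Bayes: P(H|data) = 0.246·0.90630 / (0.246·0.90630 + 0.754·0.010609) = 0.22295/0.23095 = 0.9654.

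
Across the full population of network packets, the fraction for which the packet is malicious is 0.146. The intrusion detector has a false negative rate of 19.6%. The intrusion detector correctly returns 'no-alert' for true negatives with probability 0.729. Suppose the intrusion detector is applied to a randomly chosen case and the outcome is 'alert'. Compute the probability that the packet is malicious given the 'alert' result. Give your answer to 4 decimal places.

Let H be the event that the packet is malicious. P(H) = 0.146, so P(¬H) = 0.854. With E the 'alert' result, P(E|H) = 0.804 and P(E|¬H) = 0.271.
P(E) = 0.804·0.146 + 0.271·0.854 = 0.11738 + 0.23143 = 0.34882.
By Bayes' theorem, P(H|E) = 0.11738 / 0.34882 = 0.3365.

P(H | E) ≈ 0.3365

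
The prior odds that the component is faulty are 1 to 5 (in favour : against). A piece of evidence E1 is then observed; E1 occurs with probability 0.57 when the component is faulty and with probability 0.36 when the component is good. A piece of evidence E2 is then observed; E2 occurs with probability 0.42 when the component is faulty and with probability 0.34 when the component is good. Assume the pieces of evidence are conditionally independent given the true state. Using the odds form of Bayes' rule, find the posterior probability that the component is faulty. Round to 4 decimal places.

Posterior probability ≈ 0.2812

Prior odds = 1/5 = 0.20000.
Likelihood ratio for E1 = 0.57/0.36 = 1.5833.
Likelihood ratio for E2 = 0.42/0.34 = 1.2353.
Posterior odds = prior odds × LR₁ × LR₂ = 0.39118.
Posterior probability = odds/(1+odds) = 0.39118/1.3912 = 0.2812.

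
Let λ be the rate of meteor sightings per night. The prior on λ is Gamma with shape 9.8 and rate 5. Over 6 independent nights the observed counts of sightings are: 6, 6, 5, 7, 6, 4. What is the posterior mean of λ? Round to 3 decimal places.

The Poisson likelihood adds the total count to the shape and the number of exposure periods to the rate. Here ∑xᵢ = 34 and n = 6, so shape 9.8→43.8 and rate 5→11.
Posterior mean = shape/rate = 43.8/11 = 3.982.

Posterior mean ≈ 3.982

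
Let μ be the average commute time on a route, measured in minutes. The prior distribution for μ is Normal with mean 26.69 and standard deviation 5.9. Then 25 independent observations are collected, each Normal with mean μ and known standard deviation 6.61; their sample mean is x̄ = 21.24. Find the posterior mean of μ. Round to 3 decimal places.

With known σ, the Normal prior is conjugate. Weight on the data is w = (n/σ²)/(n/σ² + 1/τ₀²) = 0.572186/(0.572186+0.0287274) = 0.95219.
Posterior mean = w·x̄ + (1−w)·μ₀ = 0.95219·21.24 + 0.047806·26.69 = 21.501.

Posterior mean ≈ 21.501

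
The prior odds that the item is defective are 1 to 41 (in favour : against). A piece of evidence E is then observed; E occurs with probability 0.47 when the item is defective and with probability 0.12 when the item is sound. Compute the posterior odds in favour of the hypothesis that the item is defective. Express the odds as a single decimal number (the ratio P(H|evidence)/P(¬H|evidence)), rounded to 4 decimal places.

Posterior odds ≈ 0.0955

Prior odds = 1/41 = 0.024390.
Likelihood ratio for E = 0.47/0.12 = 3.9167.
Posterior odds = prior odds × LR = 0.095528.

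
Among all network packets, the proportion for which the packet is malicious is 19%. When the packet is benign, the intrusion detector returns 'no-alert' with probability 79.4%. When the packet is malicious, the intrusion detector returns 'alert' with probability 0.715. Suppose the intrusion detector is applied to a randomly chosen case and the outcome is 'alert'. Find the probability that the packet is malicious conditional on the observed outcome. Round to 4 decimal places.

Write H for 'the packet is malicious'. Prior odds H:¬H = 0.19/0.81 = 0.23457. For the 'alert' outcome, the likelihood ratio is 0.715/0.206 = 3.4709.
Posterior odds = 0.23457 × 3.4709 = 0.81416, so P(H|E) = 0.81416/(1+0.81416) = 0.4488.

P(H | E) ≈ 0.4488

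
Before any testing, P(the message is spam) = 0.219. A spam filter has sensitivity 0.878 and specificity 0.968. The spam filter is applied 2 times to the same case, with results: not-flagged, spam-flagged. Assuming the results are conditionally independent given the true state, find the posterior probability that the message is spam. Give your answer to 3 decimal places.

Posterior P(H) ≈ 0.492

Let H be the event that the message is spam; start with P(H) = 0.219. P('spam-flagged'|H) = 0.878, P('spam-flagged'|¬H) = 0.032.
Update on result 1 ('not-flagged'): P(H) ← 0.122·0.2190 / (0.122·0.2190 + 0.968·0.7810) = 0.026718/0.78273 = 0.0341.
Update on result 2 ('spam-flagged'): P(H) ← 0.878·0.0341 / (0.878·0.0341 + 0.032·0.9659) = 0.029970/0.060878 = 0.4923.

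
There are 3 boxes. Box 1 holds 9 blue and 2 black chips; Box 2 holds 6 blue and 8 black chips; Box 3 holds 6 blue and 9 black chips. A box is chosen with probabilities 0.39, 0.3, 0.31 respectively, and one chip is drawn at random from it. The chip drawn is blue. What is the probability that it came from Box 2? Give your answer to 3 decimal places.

Tabulate prior·likelihood by source: [1] prior 0.39, lik 0.8182, product 0.3191; [2] prior 0.3, lik 0.4286, product 0.1286; [3] prior 0.31, lik 0.4, product 0.1240.
Normalizing constant = 0.57166; the posterior for Box 2 is its product over the sum, 0.1286/0.57166 = 0.225.

Posterior probability ≈ 0.225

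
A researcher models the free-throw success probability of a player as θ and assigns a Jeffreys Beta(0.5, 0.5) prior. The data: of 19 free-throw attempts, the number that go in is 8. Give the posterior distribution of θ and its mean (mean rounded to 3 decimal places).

Posterior: Beta(8.5, 11.5); mean ≈ 0.425

Observing 8 successes and 11 failures updates Beta(0.5, 0.5) by adding the success and failure counts to the two shape parameters: α = 0.5+8 = 8.5, β = 0.5+11 = 11.5.
Posterior mean = α/(α+β) = 8.5/20 = 0.425.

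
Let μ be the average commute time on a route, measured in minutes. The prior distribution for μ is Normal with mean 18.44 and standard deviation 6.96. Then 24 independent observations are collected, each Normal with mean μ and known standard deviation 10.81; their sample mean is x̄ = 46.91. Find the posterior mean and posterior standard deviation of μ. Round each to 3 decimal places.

Prior precision 1/τ₀² = 1/6.96² = 0.0206434; data precision n/σ² = 24/10.81² = 0.205381.
Posterior precision = 0.0206434 + 0.205381 = 0.226024, giving posterior SD = 1/√0.226024 = 2.103.
Posterior mean = (0.0206434·18.44 + 0.205381·46.91) / 0.226024 = 44.310.

Posterior mean ≈ 44.310; posterior SD ≈ 2.103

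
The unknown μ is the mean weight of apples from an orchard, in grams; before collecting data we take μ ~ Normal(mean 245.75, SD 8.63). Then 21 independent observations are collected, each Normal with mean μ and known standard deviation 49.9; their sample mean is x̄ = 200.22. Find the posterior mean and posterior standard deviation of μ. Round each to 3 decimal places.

Posterior mean ≈ 228.185; posterior SD ≈ 6.763

Prior precision 1/τ₀² = 1/8.63² = 0.0134270; data precision n/σ² = 21/49.9² = 0.00843370.
Posterior precision = 0.0134270 + 0.00843370 = 0.0218607, giving posterior SD = 1/√0.0218607 = 6.763.
Posterior mean = (0.0134270·245.75 + 0.00843370·200.22) / 0.0218607 = 228.185.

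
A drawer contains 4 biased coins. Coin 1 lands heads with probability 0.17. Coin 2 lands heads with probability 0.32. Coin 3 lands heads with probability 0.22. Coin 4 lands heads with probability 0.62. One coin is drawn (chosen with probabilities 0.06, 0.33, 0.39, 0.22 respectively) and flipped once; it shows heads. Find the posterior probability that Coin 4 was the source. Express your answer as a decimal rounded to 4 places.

P(heads|C1) = 0.17; P(heads|C2) = 0.32; P(heads|C3) = 0.22; P(heads|C4) = 0.62.
Prior × likelihood for each source: 0.06·0.17=0.01020, 0.33·0.32=0.1056, 0.39·0.22=0.08580, 0.22·0.62=0.1364. Summing gives P(heads) = 0.33800.
P(Coin 4 | heads) = 0.1364 / 0.33800 = 0.4036.

Posterior probability ≈ 0.4036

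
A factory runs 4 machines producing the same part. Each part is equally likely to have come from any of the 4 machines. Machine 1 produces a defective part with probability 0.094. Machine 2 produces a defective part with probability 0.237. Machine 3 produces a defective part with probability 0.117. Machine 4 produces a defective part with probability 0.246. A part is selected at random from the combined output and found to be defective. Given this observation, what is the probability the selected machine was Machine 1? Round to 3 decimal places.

Tabulate prior·likelihood by source: [1] prior 0.25, lik 0.094, product 0.02350; [2] prior 0.25, lik 0.237, product 0.05925; [3] prior 0.25, lik 0.117, product 0.02925; [4] prior 0.25, lik 0.246, product 0.06150.
Normalizing constant = 0.17350; the posterior for Machine 1 is its product over the sum, 0.02350/0.17350 = 0.135.

Posterior probability ≈ 0.135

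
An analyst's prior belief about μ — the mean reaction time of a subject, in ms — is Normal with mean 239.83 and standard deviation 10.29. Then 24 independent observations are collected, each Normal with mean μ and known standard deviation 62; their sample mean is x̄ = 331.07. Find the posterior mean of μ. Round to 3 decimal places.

Posterior mean ≈ 276.142

Prior precision 1/τ₀² = 1/10.29² = 0.00944429; data precision n/σ² = 24/62² = 0.00624350.
Posterior precision = 0.00944429 + 0.00624350 = 0.0156878.
Posterior mean = (0.00944429·239.83 + 0.00624350·331.07) / 0.0156878 = 276.142.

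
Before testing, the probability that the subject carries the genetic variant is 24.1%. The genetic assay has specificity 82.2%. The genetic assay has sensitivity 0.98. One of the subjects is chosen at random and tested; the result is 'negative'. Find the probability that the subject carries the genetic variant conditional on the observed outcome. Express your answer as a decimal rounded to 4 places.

P(H | E) ≈ 0.0077

Let H be the event that the subject carries the genetic variant. P(H) = 0.241, so P(¬H) = 0.759. With E the 'negative' result, P(E|H) = 0.02 and P(E|¬H) = 0.822.
P(E) = 0.02·0.241 + 0.822·0.759 = 0.0048200 + 0.62390 = 0.62872.
By Bayes' theorem, P(H|E) = 0.0048200 / 0.62872 = 0.0077.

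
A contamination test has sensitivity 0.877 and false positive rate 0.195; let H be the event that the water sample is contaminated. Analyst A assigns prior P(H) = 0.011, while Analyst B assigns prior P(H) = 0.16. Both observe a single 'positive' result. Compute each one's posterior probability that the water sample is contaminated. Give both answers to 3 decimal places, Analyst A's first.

The likelihood ratio for a 'positive' result is 0.877/0.195 = 4.4974.
Analyst A: prior odds 0.011/0.989 = 0.011122; posterior odds 0.050022; posterior probability 0.048.
Analyst B: prior odds 0.16/0.84 = 0.19048; posterior odds 0.85665; posterior probability 0.461.

Analyst A: 0.048; Analyst B: 0.461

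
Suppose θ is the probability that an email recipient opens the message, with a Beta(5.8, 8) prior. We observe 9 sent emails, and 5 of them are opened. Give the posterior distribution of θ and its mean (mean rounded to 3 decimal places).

Posterior: Beta(10.8, 12); mean ≈ 0.474

The binomial likelihood is conjugate to the Beta prior: with 5 successes and 4 failures, the posterior is Beta(5.8+5, 8+4) = Beta(10.8, 12).
E[θ | data] = 10.8/(10.8+12) = 0.474.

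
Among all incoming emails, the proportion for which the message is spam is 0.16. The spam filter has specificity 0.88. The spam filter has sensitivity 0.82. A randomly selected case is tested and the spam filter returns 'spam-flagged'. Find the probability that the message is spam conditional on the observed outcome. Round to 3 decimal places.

Let H be the event that the message is spam. P(H) = 0.16, so P(¬H) = 0.84. With E the 'spam-flagged' result, P(E|H) = 0.82 and P(E|¬H) = 0.12.
P(E) = 0.82·0.16 + 0.12·0.84 = 0.13120 + 0.10080 = 0.23200.
By Bayes' theorem, P(H|E) = 0.13120 / 0.23200 = 0.566.

P(H | E) ≈ 0.566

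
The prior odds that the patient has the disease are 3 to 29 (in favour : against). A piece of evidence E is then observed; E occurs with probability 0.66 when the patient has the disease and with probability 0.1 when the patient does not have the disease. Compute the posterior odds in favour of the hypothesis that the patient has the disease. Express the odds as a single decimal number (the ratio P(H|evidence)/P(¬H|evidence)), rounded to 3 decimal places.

Prior odds = 3/29 = 0.10345. In log-odds, ln(0.10345) = -2.2687.
Add log likelihood ratio: ln(6.6000) = 1.8871.
Posterior log-odds = -0.38161, so posterior odds = exp(-0.38161) = 0.68276.

Posterior odds ≈ 0.683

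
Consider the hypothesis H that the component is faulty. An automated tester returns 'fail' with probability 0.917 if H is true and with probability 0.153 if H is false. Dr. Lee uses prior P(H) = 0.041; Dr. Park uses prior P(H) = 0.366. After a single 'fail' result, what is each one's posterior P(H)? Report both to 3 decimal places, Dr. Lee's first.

Dr. Lee: 0.204; Dr. Park: 0.776

The likelihood ratio for a 'fail' result is 0.917/0.153 = 5.9935.
Dr. Lee: prior odds 0.041/0.959 = 0.042753; posterior odds 0.25624; posterior probability 0.204.
Dr. Park: prior odds 0.366/0.634 = 0.57729; posterior odds 3.4599; posterior probability 0.776.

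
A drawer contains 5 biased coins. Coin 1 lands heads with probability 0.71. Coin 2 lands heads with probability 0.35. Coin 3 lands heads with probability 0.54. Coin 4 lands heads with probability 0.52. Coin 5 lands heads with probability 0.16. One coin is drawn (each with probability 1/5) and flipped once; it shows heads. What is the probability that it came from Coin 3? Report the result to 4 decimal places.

Posterior probability ≈ 0.2368

P(heads|C1) = 0.71; P(heads|C2) = 0.35; P(heads|C3) = 0.54; P(heads|C4) = 0.52; P(heads|C5) = 0.16.
Prior × likelihood for each source: 0.2·0.71=0.1420, 0.2·0.35=0.07000, 0.2·0.54=0.1080, 0.2·0.52=0.1040, 0.2·0.16=0.03200. Summing gives P(heads) = 0.45600.
P(Coin 3 | heads) = 0.1080 / 0.45600 = 0.2368.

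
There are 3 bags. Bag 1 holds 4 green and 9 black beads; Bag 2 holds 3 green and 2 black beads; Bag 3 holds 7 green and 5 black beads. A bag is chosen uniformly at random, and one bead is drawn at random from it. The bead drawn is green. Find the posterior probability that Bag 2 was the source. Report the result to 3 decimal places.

P(green|Bag 1) = 0.3077; P(green|Bag 2) = 0.6; P(green|Bag 3) = 0.5833.
Prior × likelihood for each source: 0.333333·0.3077=0.1026, 0.333333·0.6=0.2000, 0.333333·0.5833=0.1944. Summing gives P(green) = 0.49701.
P(Bag 2 | green) = 0.2000 / 0.49701 = 0.402.

Posterior probability ≈ 0.402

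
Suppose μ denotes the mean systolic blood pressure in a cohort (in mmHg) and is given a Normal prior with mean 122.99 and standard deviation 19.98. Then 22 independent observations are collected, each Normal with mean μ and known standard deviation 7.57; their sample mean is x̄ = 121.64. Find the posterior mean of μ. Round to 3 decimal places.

Posterior mean ≈ 121.649

With known σ, the Normal prior is conjugate. Weight on the data is w = (n/σ²)/(n/σ² + 1/τ₀²) = 0.383911/(0.383911+0.00250501) = 0.99352.
Posterior mean = w·x̄ + (1−w)·μ₀ = 0.99352·121.64 + 0.0064827·122.99 = 121.649.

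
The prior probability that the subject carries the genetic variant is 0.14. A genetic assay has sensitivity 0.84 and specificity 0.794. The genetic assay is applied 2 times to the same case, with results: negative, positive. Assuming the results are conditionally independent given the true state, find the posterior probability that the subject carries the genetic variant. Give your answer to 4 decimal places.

Posterior P(H) ≈ 0.1180

With H the event that the subject carries the genetic variant, the joint likelihood of the observed sequence is P(data|H) = 0.16·0.84 = 0.13440 and P(data|¬H) = 0.794·0.206 = 0.16356.
Bayes: P(H|data) = 0.14·0.13440 / (0.14·0.13440 + 0.86·0.16356) = 0.018816/0.15948 = 0.1180.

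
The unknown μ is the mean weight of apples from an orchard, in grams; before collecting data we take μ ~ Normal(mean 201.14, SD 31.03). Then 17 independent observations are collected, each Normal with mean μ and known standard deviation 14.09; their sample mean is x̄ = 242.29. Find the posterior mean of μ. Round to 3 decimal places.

Prior precision 1/τ₀² = 1/31.03² = 0.00103857; data precision n/σ² = 17/14.09² = 0.0856302.
Posterior precision = 0.00103857 + 0.0856302 = 0.0866688.
Posterior mean = (0.00103857·201.14 + 0.0856302·242.29) / 0.0866688 = 241.797.

Posterior mean ≈ 241.797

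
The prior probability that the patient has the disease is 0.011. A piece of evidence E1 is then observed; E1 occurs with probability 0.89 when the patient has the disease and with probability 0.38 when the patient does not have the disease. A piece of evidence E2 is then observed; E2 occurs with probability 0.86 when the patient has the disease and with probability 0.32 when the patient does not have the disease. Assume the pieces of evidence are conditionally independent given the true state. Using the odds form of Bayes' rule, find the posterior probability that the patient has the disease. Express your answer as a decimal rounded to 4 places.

Posterior probability ≈ 0.0654

Prior odds = 0.011/(1−0.011) = 0.011122. In log-odds, ln(0.011122) = -4.4988.
Add log likelihood ratios: ln(2.3421) + ln(2.6875) = 1.8397.
Posterior log-odds = -2.6591, so posterior odds = exp(-2.6591) = 0.070009. Converting, P(H|E) = 0.070009/1.0700 = 0.0654.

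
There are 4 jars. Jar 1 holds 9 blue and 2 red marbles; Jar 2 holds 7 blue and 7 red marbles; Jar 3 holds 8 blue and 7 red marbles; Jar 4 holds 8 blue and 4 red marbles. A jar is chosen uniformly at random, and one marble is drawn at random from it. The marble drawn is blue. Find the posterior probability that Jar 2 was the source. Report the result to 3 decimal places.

Posterior probability ≈ 0.199

Tabulate prior·likelihood by source: [1] prior 0.25, lik 0.8182, product 0.2045; [2] prior 0.25, lik 0.5, product 0.1250; [3] prior 0.25, lik 0.5333, product 0.1333; [4] prior 0.25, lik 0.6667, product 0.1667.
Normalizing constant = 0.62955; the posterior for Jar 2 is its product over the sum, 0.1250/0.62955 = 0.199.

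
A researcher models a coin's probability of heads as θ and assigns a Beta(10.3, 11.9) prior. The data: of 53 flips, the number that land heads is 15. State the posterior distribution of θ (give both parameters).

Observing 15 successes and 38 failures updates Beta(10.3, 11.9) by adding the success and failure counts to the two shape parameters: α = 10.3+15 = 25.3, β = 11.9+38 = 49.9.

Posterior: Beta(25.3, 49.9)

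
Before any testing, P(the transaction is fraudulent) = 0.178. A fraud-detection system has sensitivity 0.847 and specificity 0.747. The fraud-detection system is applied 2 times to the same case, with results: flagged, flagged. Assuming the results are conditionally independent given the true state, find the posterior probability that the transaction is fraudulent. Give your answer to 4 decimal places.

With H the event that the transaction is fraudulent, the joint likelihood of the observed sequence is P(data|H) = 0.847·0.847 = 0.71741 and P(data|¬H) = 0.253·0.253 = 0.064009.
Bayes: P(H|data) = 0.178·0.71741 / (0.178·0.71741 + 0.822·0.064009) = 0.12770/0.18031 = 0.7082.

Posterior P(H) ≈ 0.7082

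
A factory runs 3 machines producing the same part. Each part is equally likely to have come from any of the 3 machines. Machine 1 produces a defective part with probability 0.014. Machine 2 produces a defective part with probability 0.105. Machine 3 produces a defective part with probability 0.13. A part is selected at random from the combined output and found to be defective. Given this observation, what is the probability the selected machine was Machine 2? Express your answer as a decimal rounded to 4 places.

Posterior probability ≈ 0.4217

Tabulate prior·likelihood by source: [1] prior 0.333333, lik 0.014, product 0.004667; [2] prior 0.333333, lik 0.105, product 0.03500; [3] prior 0.333333, lik 0.13, product 0.04333.
Normalizing constant = 0.083000; the posterior for Machine 2 is its product over the sum, 0.03500/0.083000 = 0.4217.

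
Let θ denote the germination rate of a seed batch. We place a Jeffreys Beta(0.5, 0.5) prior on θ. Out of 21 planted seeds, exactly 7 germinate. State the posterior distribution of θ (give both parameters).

Posterior: Beta(7.5, 14.5)

The binomial likelihood is conjugate to the Beta prior: with 7 successes and 14 failures, the posterior is Beta(0.5+7, 0.5+14) = Beta(7.5, 14.5).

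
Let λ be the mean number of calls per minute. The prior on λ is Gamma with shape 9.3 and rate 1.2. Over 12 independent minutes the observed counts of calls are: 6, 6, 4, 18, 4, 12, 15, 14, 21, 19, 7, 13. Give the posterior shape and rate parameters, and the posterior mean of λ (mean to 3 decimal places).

Posterior: Gamma(shape=148.3, rate=13.2); mean ≈ 11.235

Total count ∑xᵢ = 139 over n = 12 minutes.
Gamma is conjugate to the Poisson likelihood: posterior is Gamma(shape = 9.3+139 = 148.3, rate = 1.2+12 = 13.2).
E[λ | data] = 148.3/13.2 = 11.235.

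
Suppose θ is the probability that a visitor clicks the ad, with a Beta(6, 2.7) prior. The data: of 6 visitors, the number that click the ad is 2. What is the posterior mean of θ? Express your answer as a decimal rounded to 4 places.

Posterior mean ≈ 0.5442

The binomial likelihood is conjugate to the Beta prior: with 2 successes and 4 failures, the posterior is Beta(6+2, 2.7+4) = Beta(8, 6.7).
Posterior mean = α/(α+β) = 8/14.7 = 0.5442.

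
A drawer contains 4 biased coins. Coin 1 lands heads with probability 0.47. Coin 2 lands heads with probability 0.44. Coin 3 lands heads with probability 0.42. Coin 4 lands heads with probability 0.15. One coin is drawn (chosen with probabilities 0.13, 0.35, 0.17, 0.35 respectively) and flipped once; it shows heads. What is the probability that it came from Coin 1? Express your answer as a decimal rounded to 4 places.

Tabulate prior·likelihood by source: [1] prior 0.13, lik 0.47, product 0.06110; [2] prior 0.35, lik 0.44, product 0.1540; [3] prior 0.17, lik 0.42, product 0.07140; [4] prior 0.35, lik 0.15, product 0.05250.
Normalizing constant = 0.33900; the posterior for Coin 1 is its product over the sum, 0.06110/0.33900 = 0.1802.

Posterior probability ≈ 0.1802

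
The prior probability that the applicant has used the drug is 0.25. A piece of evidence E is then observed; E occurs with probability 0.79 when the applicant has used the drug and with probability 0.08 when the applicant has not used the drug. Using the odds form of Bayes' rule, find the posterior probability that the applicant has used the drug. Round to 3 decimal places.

Prior odds = 0.25/(1−0.25) = 0.33333. In log-odds, ln(0.33333) = -1.0986.
Add log likelihood ratio: ln(9.8750) = 2.2900.
Posterior log-odds = 1.1914, so posterior odds = exp(1.1914) = 3.2917. Converting, P(H|E) = 3.2917/4.2917 = 0.767.

Posterior probability ≈ 0.767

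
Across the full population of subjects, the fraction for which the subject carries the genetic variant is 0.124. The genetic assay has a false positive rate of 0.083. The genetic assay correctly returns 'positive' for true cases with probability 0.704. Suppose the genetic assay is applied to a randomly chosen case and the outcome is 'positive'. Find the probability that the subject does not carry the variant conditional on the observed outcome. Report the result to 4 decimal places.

Write H for 'the subject carries the genetic variant'. Prior odds H:¬H = 0.124/0.876 = 0.14155. For the 'positive' outcome, the likelihood ratio is 0.704/0.083 = 8.4819.
Posterior odds = 0.14155 × 8.4819 = 1.2006, so P(H|E) = 1.2006/(1+1.2006) = 0.5456. Then P(¬H|E) = 1 − 0.5456 = 0.4544.

P(¬H | E) ≈ 0.4544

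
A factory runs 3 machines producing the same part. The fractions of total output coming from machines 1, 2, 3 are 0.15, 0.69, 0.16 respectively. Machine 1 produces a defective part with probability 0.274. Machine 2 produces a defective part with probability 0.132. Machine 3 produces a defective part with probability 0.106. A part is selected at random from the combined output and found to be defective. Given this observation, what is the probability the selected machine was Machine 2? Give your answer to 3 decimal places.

Posterior probability ≈ 0.611

Tabulate prior·likelihood by source: [1] prior 0.15, lik 0.274, product 0.04110; [2] prior 0.69, lik 0.132, product 0.09108; [3] prior 0.16, lik 0.106, product 0.01696.
Normalizing constant = 0.14914; the posterior for Machine 2 is its product over the sum, 0.09108/0.14914 = 0.611.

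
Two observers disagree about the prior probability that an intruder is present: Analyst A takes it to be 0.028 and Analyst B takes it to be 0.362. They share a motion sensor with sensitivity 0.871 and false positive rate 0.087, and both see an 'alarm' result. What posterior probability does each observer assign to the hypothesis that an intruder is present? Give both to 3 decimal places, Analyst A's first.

The likelihood ratio for an 'alarm' result is 0.871/0.087 = 10.011.
Analyst A: prior odds 0.028/0.972 = 0.028807; posterior odds 0.28840; posterior probability 0.224.
Analyst B: prior odds 0.362/0.638 = 0.56740; posterior odds 5.6805; posterior probability 0.850.

Analyst A: 0.224; Analyst B: 0.850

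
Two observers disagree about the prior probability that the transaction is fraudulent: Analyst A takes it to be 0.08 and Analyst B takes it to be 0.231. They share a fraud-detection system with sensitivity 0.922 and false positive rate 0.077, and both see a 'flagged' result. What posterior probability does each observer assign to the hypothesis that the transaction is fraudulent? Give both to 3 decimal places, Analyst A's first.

Analyst A: 0.510; Analyst B: 0.782

P('+'|H) = 0.922, P('+'|¬H) = 0.077.
Analyst A: numerator 0.922·0.08 = 0.073760; evidence = 0.073760+0.077·0.92 = 0.14460; posterior = 0.510.
Analyst B: numerator 0.922·0.231 = 0.21298; evidence = 0.21298+0.077·0.769 = 0.27220; posterior = 0.782.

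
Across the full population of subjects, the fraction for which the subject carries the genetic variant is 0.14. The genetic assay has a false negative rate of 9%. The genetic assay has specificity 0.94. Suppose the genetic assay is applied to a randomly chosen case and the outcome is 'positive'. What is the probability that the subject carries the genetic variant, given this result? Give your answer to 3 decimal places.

Let H be the event that the subject carries the genetic variant. P(H) = 0.14, so P(¬H) = 0.86. With E the 'positive' result, P(E|H) = 0.91 and P(E|¬H) = 0.06.
P(E) = 0.91·0.14 + 0.06·0.86 = 0.12740 + 0.051600 = 0.17900.
By Bayes' theorem, P(H|E) = 0.12740 / 0.17900 = 0.712.

P(H | E) ≈ 0.712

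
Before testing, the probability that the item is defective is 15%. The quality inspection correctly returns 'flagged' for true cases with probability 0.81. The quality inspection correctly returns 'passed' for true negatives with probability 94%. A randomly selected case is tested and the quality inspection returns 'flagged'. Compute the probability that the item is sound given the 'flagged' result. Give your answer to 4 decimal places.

P(¬H | E) ≈ 0.2957

Let H be the event that the item is defective. P(H) = 0.15, so P(¬H) = 0.85. With E the 'flagged' result, P(E|H) = 0.81 and P(E|¬H) = 0.06.
P(E) = 0.81·0.15 + 0.06·0.85 = 0.12150 + 0.051000 = 0.17250.
By Bayes' theorem, P(H|E) = 0.12150 / 0.17250 = 0.7043. Hence P(¬H|E) = 1 − 0.7043 = 0.2957.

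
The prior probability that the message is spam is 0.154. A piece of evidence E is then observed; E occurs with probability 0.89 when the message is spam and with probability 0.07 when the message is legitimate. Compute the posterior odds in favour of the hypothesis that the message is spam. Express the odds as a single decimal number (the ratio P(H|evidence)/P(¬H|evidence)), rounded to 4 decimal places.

Prior odds = 0.154/(1−0.154) = 0.18203. In log-odds, ln(0.18203) = -1.7036.
Add log likelihood ratio: ln(12.714) = 2.5427.
Posterior log-odds = 0.83916, so posterior odds = exp(0.83916) = 2.3144.

Posterior odds ≈ 2.3144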